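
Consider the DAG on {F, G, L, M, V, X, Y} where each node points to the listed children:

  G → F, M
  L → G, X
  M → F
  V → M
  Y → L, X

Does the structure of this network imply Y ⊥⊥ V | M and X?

No

We examine all 4 paths between Y and V:
Path 1: Y → X ← L → G → F ← M ← V
  F is a collider here and neither F nor any of its descendants is conditioned on, so the collider stays closed — the path is blocked at F.
Path 2: Y → X ← L → G → M ← V
  X is a collider and X is conditioned on, which opens it; L is a fork and L is not conditioned on; G is a chain and G is not conditioned on; M is a collider and M is conditioned on, which opens it — no node blocks this path, so it is active.
Path 3: Y → L → G → F ← M ← V
  F is a collider here and neither F nor any of its descendants is conditioned on, so the collider stays closed — the path is blocked at F.
Path 4: Y → L → G → M ← V
  L is a chain and L is not conditioned on; G is a chain and G is not conditioned on; M is a collider and M is conditioned on, which opens it — no node blocks this path, so it is active.
Since the path Y → X ← L → G → M ← V is active, Y and V are not d-separated given {M, X}.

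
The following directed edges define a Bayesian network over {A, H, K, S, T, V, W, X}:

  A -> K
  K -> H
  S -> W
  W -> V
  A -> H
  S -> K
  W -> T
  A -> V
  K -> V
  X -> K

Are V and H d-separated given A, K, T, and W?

Yes

6 paths connect V and H; each must be blocked for d-separation to hold:
  1. V ← W ← S → K ← A → H — W:chain[blocks]; S:fork[open]; K:collider[open]; A:fork[blocks] ⇒ blocked
  2. V ← W ← S → K → H — W:chain[blocks]; S:fork[open]; K:chain[blocks] ⇒ blocked
  3. V ← A → H — A:fork[blocks] ⇒ blocked
  4. V ← A → K → H — A:fork[blocks]; K:chain[blocks] ⇒ blocked
  5. V ← K ← A → H — K:chain[blocks]; A:fork[blocks] ⇒ blocked
  6. V ← K → H — K:fork[blocks] ⇒ blocked
All paths are blocked; V ⊥ H | {A, K, T, W} holds.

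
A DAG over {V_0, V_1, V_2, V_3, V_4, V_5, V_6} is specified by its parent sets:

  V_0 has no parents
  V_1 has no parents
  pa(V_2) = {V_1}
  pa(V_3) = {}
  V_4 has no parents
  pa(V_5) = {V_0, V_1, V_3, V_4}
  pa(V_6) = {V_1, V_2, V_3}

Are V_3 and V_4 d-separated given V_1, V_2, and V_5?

No

We examine all 3 paths between V_3 and V_4:
  1. V_3 → V_6 ← V_2 ← V_1 → V_5 ← V_4 — V_6:collider[blocks]; V_2:chain[blocks]; V_1:fork[blocks]; V_5:collider[open] ⇒ blocked
  2. V_3 → V_6 ← V_1 → V_5 ← V_4 — V_6:collider[blocks]; V_1:fork[blocks]; V_5:collider[open] ⇒ blocked
  3. V_3 → V_5 ← V_4 — V_5:collider[open] ⇒ active
Since the path V_3 → V_5 ← V_4 is active, V_3 and V_4 are not d-separated given {V_1, V_2, V_5}.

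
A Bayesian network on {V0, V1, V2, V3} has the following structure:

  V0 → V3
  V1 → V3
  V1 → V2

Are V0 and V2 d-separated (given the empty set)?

The only undirected path from V0 to V2 is:
Path 1: V0 → V3 ← V1 → V2
  V3 is a collider here and neither V3 nor any of its descendants is conditioned on, so the collider stays closed — the path is blocked at V3.
Every path is blocked, so V0 and V2 are d-separated given ∅.

Yes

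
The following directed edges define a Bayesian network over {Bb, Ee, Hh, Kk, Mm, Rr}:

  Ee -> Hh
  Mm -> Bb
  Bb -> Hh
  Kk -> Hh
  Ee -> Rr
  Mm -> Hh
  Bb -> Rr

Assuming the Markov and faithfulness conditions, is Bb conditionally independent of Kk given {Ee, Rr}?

We examine all 3 paths between Bb and Kk:
  1. Bb → Rr ← Ee → Hh ← Kk — Rr:collider[open]; Ee:fork[blocks]; Hh:collider[blocks] ⇒ blocked
  2. Bb ← Mm → Hh ← Kk — Mm:fork[open]; Hh:collider[blocks] ⇒ blocked
  3. Bb → Hh ← Kk — Hh:collider[blocks] ⇒ blocked
All paths are blocked; Bb ⊥ Kk | {Ee, Rr} holds.

Yes — Bb and Kk are d-separated given {Ee, Rr}.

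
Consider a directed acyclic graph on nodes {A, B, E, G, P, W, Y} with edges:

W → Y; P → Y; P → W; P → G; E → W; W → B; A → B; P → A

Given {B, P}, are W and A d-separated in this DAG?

No — W and A are not d-separated given {B, P}.

We examine all 3 paths between W and A:
Path 1: W → B ← A
  B is a collider and B is conditioned on, which opens it — no node blocks this path, so it is active.
Path 2: W ← P → A
  P is a fork here and P is conditioned on, so the path is blocked at P.
Path 3: W → Y ← P → A
  Y is a collider here and neither Y nor any of its descendants is conditioned on, so the collider stays closed — the path is blocked at Y.
At least one path is unblocked, so d-separation fails.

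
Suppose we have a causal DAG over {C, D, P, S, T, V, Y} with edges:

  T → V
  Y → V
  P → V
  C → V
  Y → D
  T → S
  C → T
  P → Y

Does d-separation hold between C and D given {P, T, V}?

No — C and D are not d-separated given {P, T, V}.

4 paths connect C and D; each must be blocked for d-separation to hold:
Path 1: C → T → V ← P → Y → D
  T is a chain here and T is conditioned on, so the path is blocked at T.
Path 2: C → T → V ← Y → D
  T is a chain here and T is conditioned on, so the path is blocked at T.
Path 3: C → V ← P → Y → D
  P is a fork here and P is conditioned on, so the path is blocked at P.
Path 4: C → V ← Y → D
  V is a collider and V is conditioned on, which opens it; Y is a fork and Y is not conditioned on — no node blocks this path, so it is active.
Since the path C → V ← Y → D is active, C and D are not d-separated given {P, T, V}.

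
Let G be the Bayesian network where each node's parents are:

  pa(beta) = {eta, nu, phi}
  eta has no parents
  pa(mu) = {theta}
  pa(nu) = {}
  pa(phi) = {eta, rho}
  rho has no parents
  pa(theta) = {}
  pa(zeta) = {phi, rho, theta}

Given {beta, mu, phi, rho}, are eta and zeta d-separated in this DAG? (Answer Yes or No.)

Yes

4 paths connect eta and zeta; each must be blocked for d-separation to hold:
  1. eta → phi ← rho → zeta — phi:collider[open]; rho:fork[blocks] ⇒ blocked
  2. eta → phi → zeta — phi:chain[blocks] ⇒ blocked
  3. eta → beta ← phi ← rho → zeta — beta:collider[open]; phi:chain[blocks]; rho:fork[blocks] ⇒ blocked
  4. eta → beta ← phi → zeta — beta:collider[open]; phi:fork[blocks] ⇒ blocked
Since every path is blocked, d-separation holds.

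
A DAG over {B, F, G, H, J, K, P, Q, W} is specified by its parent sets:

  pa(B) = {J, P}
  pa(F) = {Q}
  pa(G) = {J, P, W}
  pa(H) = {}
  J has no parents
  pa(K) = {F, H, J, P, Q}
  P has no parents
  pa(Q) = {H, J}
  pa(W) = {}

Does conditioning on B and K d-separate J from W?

Yes

Enumerating the 6 paths from J to W and testing each for blocking by {B, K}:
Path 1: J → G ← W
  G is a collider here and neither G nor any of its descendants is conditioned on, so the collider stays closed — the path is blocked at G.
Path 2: J → B ← P → G ← W
  G is a collider here and neither G nor any of its descendants is conditioned on, so the collider stays closed — the path is blocked at G.
Path 3: J → Q ← H → K ← P → G ← W
  G is a collider here and neither G nor any of its descendants is conditioned on, so the collider stays closed — the path is blocked at G.
Path 4: J → Q → K ← P → G ← W
  G is a collider here and neither G nor any of its descendants is conditioned on, so the collider stays closed — the path is blocked at G.
Path 5: J → Q → F → K ← P → G ← W
  G is a collider here and neither G nor any of its descendants is conditioned on, so the collider stays closed — the path is blocked at G.
Path 6: J → K ← P → G ← W
  G is a collider here and neither G nor any of its descendants is conditioned on, so the collider stays closed — the path is blocked at G.
Since every path is blocked, d-separation holds.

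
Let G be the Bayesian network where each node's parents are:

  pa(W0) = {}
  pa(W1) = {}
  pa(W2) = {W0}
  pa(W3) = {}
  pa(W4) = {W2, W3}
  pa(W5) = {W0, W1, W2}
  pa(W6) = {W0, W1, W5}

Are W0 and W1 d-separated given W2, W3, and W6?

No

Enumerating the 6 paths from W0 to W1 and testing each for blocking by {W2, W3, W6}:
Path 1: W0 → W5 → W6 ← W1
  W5 is a chain and W5 is not conditioned on; W6 is a collider and W6 is conditioned on, which opens it — no node blocks this path, so it is active.
Path 2: W0 → W5 ← W1
  W5 is a collider and its descendant W6 is conditioned on, which opens it — no node blocks this path, so it is active.
Path 3: W0 → W2 → W5 → W6 ← W1
  W2 is a chain here and W2 is conditioned on, so the path is blocked at W2.
Path 4: W0 → W2 → W5 ← W1
  W2 is a chain here and W2 is conditioned on, so the path is blocked at W2.
Path 5: W0 → W6 ← W5 ← W1
  W6 is a collider and W6 is conditioned on, which opens it; W5 is a chain and W5 is not conditioned on — no node blocks this path, so it is active.
Path 6: W0 → W6 ← W1
  W6 is a collider and W6 is conditioned on, which opens it — no node blocks this path, so it is active.
Because an active path exists, W0 and W1 are not d-separated.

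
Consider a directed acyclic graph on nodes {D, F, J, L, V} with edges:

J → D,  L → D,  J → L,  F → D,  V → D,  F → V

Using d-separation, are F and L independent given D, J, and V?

4 paths connect F and L; each must be blocked for d-separation to hold:
  1. F → D ← L — D:collider[open] ⇒ active
  2. F → D ← J → L — D:collider[open]; J:fork[blocks] ⇒ blocked
  3. F → V → D ← L — V:chain[blocks]; D:collider[open] ⇒ blocked
  4. F → V → D ← J → L — V:chain[blocks]; D:collider[open]; J:fork[blocks] ⇒ blocked
Since the path F → D ← L is active, F and L are not d-separated given {D, J, V}.

No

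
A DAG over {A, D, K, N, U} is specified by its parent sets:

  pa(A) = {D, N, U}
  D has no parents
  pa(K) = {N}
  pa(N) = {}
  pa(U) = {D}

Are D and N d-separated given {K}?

We examine all 2 paths between D and N:
  1. D → U → A ← N — U:chain[open]; A:collider[blocks] ⇒ blocked
  2. D → A ← N — A:collider[blocks] ⇒ blocked
Every path is blocked, so D and N are d-separated given {K}.

Yes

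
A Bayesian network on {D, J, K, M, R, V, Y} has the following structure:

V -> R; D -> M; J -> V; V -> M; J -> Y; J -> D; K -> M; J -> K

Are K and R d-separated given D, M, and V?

4 paths connect K and R; each must be blocked for d-separation to hold:
Path 1: K → M ← V → R
  V is a fork here and V is conditioned on, so the path is blocked at V.
Path 2: K → M ← D ← J → V → R
  D is a chain here and D is conditioned on, so the path is blocked at D.
Path 3: K ← J → V → R
  V is a chain here and V is conditioned on, so the path is blocked at V.
Path 4: K ← J → D → M ← V → R
  D is a chain here and D is conditioned on, so the path is blocked at D.
Every path is blocked, so K and R are d-separated given {D, M, V}.

Yes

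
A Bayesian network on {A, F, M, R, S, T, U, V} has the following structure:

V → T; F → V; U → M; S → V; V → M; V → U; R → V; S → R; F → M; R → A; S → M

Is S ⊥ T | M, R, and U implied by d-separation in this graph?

Enumerating the 5 paths from S to T and testing each for blocking by {M, R, U}:
Path 1: S → R → V → T
  R is a chain here and R is conditioned on, so the path is blocked at R.
Path 2: S → M ← U ← V → T
  U is a chain here and U is conditioned on, so the path is blocked at U.
Path 3: S → M ← F → V → T
  M is a collider and M is conditioned on, which opens it; F is a fork and F is not conditioned on; V is a chain and V is not conditioned on — no node blocks this path, so it is active.
Path 4: S → M ← V → T
  M is a collider and M is conditioned on, which opens it; V is a fork and V is not conditioned on — no node blocks this path, so it is active.
Path 5: S → V → T
  V is a chain and V is not conditioned on — no node blocks this path, so it is active.
At least one path is unblocked, so d-separation fails.

No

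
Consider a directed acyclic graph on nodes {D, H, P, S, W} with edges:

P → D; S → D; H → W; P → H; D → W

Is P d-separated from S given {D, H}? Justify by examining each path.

2 paths connect P and S; each must be blocked for d-separation to hold:
Path 1: P → H → W ← D ← S
  H is a chain here and H is conditioned on, so the path is blocked at H.
Path 2: P → D ← S
  D is a collider and D is conditioned on, which opens it — no node blocks this path, so it is active.
At least one path is unblocked, so d-separation fails.

No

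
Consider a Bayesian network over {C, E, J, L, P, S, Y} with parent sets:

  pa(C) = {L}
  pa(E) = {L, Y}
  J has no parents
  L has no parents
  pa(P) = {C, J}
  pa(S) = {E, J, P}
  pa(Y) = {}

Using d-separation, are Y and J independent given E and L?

There are 4 undirected paths between Y and J; checking each against the conditioning set {E, L}:
Path 1: Y → E ← L → C → P ← J
  L is a fork here and L is conditioned on, so the path is blocked at L.
Path 2: Y → E ← L → C → P → S ← J
  L is a fork here and L is conditioned on, so the path is blocked at L.
Path 3: Y → E → S ← J
  E is a chain here and E is conditioned on, so the path is blocked at E.
Path 4: Y → E → S ← P ← J
  E is a chain here and E is conditioned on, so the path is blocked at E.
All paths are blocked; Y ⊥ J | {E, L} holds.

Yes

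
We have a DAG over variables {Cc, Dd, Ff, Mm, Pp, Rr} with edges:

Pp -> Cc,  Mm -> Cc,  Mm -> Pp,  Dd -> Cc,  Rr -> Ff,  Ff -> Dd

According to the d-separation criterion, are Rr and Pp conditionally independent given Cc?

Enumerating the 2 paths from Rr to Pp and testing each for blocking by {Cc}:
Path 1: Rr → Ff → Dd → Cc ← Mm → Pp
  Ff is a chain and Ff is not conditioned on; Dd is a chain and Dd is not conditioned on; Cc is a collider and Cc is conditioned on, which opens it; Mm is a fork and Mm is not conditioned on — no node blocks this path, so it is active.
Path 2: Rr → Ff → Dd → Cc ← Pp
  Ff is a chain and Ff is not conditioned on; Dd is a chain and Dd is not conditioned on; Cc is a collider and Cc is conditioned on, which opens it — no node blocks this path, so it is active.
Because an active path exists, Rr and Pp are not d-separated.

No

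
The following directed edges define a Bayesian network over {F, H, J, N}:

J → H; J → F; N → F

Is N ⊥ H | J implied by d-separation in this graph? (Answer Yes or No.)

Only one path connects N and H:
Path 1: N → F ← J → H
  F is a collider here and neither F nor any of its descendants is conditioned on, so the collider stays closed — the path is blocked at F.
All paths are blocked; N ⊥ H | {J} holds.

Yes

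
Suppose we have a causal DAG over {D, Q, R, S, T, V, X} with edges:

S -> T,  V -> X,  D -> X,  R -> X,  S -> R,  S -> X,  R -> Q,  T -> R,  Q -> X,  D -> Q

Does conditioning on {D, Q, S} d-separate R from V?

Yes

5 paths connect R and V; each must be blocked for d-separation to hold:
Path 1: R ← T ← S → X ← V
  S is a fork here and S is conditioned on, so the path is blocked at S.
Path 2: R → X ← V
  X is a collider here and neither X nor any of its descendants is conditioned on, so the collider stays closed — the path is blocked at X.
Path 3: R → Q → X ← V
  Q is a chain here and Q is conditioned on, so the path is blocked at Q.
Path 4: R → Q ← D → X ← V
  D is a fork here and D is conditioned on, so the path is blocked at D.
Path 5: R ← S → X ← V
  S is a fork here and S is conditioned on, so the path is blocked at S.
Every path is blocked, so R and V are d-separated given {D, Q, S}.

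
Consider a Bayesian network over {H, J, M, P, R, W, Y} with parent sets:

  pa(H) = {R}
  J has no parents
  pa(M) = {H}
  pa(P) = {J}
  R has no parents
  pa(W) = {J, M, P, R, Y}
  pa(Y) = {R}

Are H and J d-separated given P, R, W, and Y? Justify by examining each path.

No — H and J are not d-separated given {P, R, W, Y}.

There are 6 undirected paths between H and J; checking each against the conditioning set {P, R, W, Y}:
Path 1: H → M → W ← J
  M is a chain and M is not conditioned on; W is a collider and W is conditioned on, which opens it — no node blocks this path, so it is active.
Path 2: H → M → W ← P ← J
  P is a chain here and P is conditioned on, so the path is blocked at P.
Path 3: H ← R → W ← J
  R is a fork here and R is conditioned on, so the path is blocked at R.
Path 4: H ← R → W ← P ← J
  R is a fork here and R is conditioned on, so the path is blocked at R.
Path 5: H ← R → Y → W ← J
  R is a fork here and R is conditioned on, so the path is blocked at R.
Path 6: H ← R → Y → W ← P ← J
  R is a fork here and R is conditioned on, so the path is blocked at R.
Because an active path exists, H and J are not d-separated.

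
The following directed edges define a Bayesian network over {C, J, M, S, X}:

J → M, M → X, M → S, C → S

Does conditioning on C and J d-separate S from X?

There is one path between S and X:
  1. S ← M → X — M:fork[open] ⇒ active
At least one path is unblocked, so d-separation fails.

No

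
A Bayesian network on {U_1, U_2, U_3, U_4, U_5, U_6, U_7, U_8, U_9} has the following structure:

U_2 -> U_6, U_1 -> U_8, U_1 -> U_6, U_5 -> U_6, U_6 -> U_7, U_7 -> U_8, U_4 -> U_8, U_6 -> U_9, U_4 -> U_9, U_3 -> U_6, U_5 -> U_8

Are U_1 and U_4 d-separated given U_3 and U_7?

There are 6 undirected paths between U_1 and U_4; checking each against the conditioning set {U_3, U_7}:
  1. U_1 → U_8 ← U_5 → U_6 → U_9 ← U_4 — U_8:collider[blocks]; U_5:fork[open]; U_6:chain[open]; U_9:collider[blocks] ⇒ blocked
  2. U_1 → U_8 ← U_4 — U_8:collider[blocks] ⇒ blocked
  3. U_1 → U_8 ← U_7 ← U_6 → U_9 ← U_4 — U_8:collider[blocks]; U_7:chain[blocks]; U_6:fork[open]; U_9:collider[blocks] ⇒ blocked
  4. U_1 → U_6 ← U_5 → U_8 ← U_4 — U_6:collider[open]; U_5:fork[open]; U_8:collider[blocks] ⇒ blocked
  5. U_1 → U_6 → U_9 ← U_4 — U_6:chain[open]; U_9:collider[blocks] ⇒ blocked
  6. U_1 → U_6 → U_7 → U_8 ← U_4 — U_6:chain[open]; U_7:chain[blocks]; U_8:collider[blocks] ⇒ blocked
All paths are blocked; U_1 ⊥ U_4 | {U_3, U_7} holds.

Yes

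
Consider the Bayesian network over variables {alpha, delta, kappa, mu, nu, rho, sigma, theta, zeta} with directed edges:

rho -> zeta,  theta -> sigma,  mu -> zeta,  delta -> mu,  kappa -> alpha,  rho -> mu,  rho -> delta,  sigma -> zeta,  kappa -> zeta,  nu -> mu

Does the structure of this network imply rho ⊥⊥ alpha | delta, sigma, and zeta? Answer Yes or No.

There are 3 undirected paths between rho and alpha; checking each against the conditioning set {delta, sigma, zeta}:
  1. rho → delta → mu → zeta ← kappa → alpha — delta:chain[blocks]; mu:chain[open]; zeta:collider[open]; kappa:fork[open] ⇒ blocked
  2. rho → zeta ← kappa → alpha — zeta:collider[open]; kappa:fork[open] ⇒ active
  3. rho → mu → zeta ← kappa → alpha — mu:chain[open]; zeta:collider[open]; kappa:fork[open] ⇒ active
At least one path is unblocked, so d-separation fails.

No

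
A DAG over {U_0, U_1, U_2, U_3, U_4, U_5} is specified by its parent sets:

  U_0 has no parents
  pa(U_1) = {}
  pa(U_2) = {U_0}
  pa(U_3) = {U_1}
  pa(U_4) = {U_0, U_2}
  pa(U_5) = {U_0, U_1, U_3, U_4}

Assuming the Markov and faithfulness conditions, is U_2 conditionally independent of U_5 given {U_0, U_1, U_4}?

Yes

We examine all 4 paths between U_2 and U_5:
Path 1: U_2 → U_4 → U_5
  U_4 is a chain here and U_4 is conditioned on, so the path is blocked at U_4.
Path 2: U_2 → U_4 ← U_0 → U_5
  U_0 is a fork here and U_0 is conditioned on, so the path is blocked at U_0.
Path 3: U_2 ← U_0 → U_4 → U_5
  U_0 is a fork here and U_0 is conditioned on, so the path is blocked at U_0.
Path 4: U_2 ← U_0 → U_5
  U_0 is a fork here and U_0 is conditioned on, so the path is blocked at U_0.
Since every path is blocked, d-separation holds.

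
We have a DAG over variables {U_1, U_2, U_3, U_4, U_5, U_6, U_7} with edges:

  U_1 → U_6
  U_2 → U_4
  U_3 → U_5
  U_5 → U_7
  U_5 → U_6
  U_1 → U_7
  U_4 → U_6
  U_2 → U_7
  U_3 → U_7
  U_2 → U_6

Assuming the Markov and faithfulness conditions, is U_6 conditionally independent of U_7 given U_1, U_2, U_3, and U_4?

No

5 paths connect U_6 and U_7; each must be blocked for d-separation to hold:
Path 1: U_6 ← U_2 → U_7
  U_2 is a fork here and U_2 is conditioned on, so the path is blocked at U_2.
Path 2: U_6 ← U_5 ← U_3 → U_7
  U_3 is a fork here and U_3 is conditioned on, so the path is blocked at U_3.
Path 3: U_6 ← U_5 → U_7
  U_5 is a fork and U_5 is not conditioned on — no node blocks this path, so it is active.
Path 4: U_6 ← U_4 ← U_2 → U_7
  U_4 is a chain here and U_4 is conditioned on, so the path is blocked at U_4.
Path 5: U_6 ← U_1 → U_7
  U_1 is a fork here and U_1 is conditioned on, so the path is blocked at U_1.
Because an active path exists, U_6 and U_7 are not d-separated.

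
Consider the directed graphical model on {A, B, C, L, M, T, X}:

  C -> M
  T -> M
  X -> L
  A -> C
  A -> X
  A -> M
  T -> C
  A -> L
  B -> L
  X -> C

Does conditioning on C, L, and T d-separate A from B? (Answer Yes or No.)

Enumerating the 5 paths from A to B and testing each for blocking by {C, L, T}:
  1. A → M ← T → C ← X → L ← B — M:collider[blocks]; T:fork[blocks]; C:collider[open]; X:fork[open]; L:collider[open] ⇒ blocked
  2. A → M ← C ← X → L ← B — M:collider[blocks]; C:chain[blocks]; X:fork[open]; L:collider[open] ⇒ blocked
  3. A → X → L ← B — X:chain[open]; L:collider[open] ⇒ active
  4. A → C ← X → L ← B — C:collider[open]; X:fork[open]; L:collider[open] ⇒ active
  5. A → L ← B — L:collider[open] ⇒ active
At least one path is unblocked, so d-separation fails.

No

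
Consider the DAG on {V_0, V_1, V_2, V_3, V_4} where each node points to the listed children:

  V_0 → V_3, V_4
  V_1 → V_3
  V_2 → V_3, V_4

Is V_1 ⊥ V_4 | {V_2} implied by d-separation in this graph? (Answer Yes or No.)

Yes

There are 2 undirected paths between V_1 and V_4; checking each against the conditioning set {V_2}:
Path 1: V_1 → V_3 ← V_0 → V_4
  V_3 is a collider here and neither V_3 nor any of its descendants is conditioned on, so the collider stays closed — the path is blocked at V_3.
Path 2: V_1 → V_3 ← V_2 → V_4
  V_3 is a collider here and neither V_3 nor any of its descendants is conditioned on, so the collider stays closed — the path is blocked at V_3.
Since every path is blocked, d-separation holds.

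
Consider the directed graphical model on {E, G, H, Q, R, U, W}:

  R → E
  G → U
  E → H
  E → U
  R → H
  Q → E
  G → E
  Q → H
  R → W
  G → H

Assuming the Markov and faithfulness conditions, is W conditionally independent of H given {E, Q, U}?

Enumerating the 5 paths from W to H and testing each for blocking by {E, Q, U}:
Path 1: W ← R → H
  R is a fork and R is not conditioned on — no node blocks this path, so it is active.
Path 2: W ← R → E ← G → H
  R is a fork and R is not conditioned on; E is a collider and E is conditioned on, which opens it; G is a fork and G is not conditioned on — no node blocks this path, so it is active.
Path 3: W ← R → E → H
  E is a chain here and E is conditioned on, so the path is blocked at E.
Path 4: W ← R → E → U ← G → H
  E is a chain here and E is conditioned on, so the path is blocked at E.
Path 5: W ← R → E ← Q → H
  Q is a fork here and Q is conditioned on, so the path is blocked at Q.
Because an active path exists, W and H are not d-separated.

No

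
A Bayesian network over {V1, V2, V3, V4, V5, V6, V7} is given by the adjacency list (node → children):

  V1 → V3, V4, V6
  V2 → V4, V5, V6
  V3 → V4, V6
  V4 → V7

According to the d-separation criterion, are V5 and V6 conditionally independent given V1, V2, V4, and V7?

5 paths connect V5 and V6; each must be blocked for d-separation to hold:
  1. V5 ← V2 → V6 — V2:fork[blocks] ⇒ blocked
  2. V5 ← V2 → V4 ← V3 → V6 — V2:fork[blocks]; V4:collider[open]; V3:fork[open] ⇒ blocked
  3. V5 ← V2 → V4 ← V3 ← V1 → V6 — V2:fork[blocks]; V4:collider[open]; V3:chain[open]; V1:fork[blocks] ⇒ blocked
  4. V5 ← V2 → V4 ← V1 → V3 → V6 — V2:fork[blocks]; V4:collider[open]; V1:fork[blocks]; V3:chain[open] ⇒ blocked
  5. V5 ← V2 → V4 ← V1 → V6 — V2:fork[blocks]; V4:collider[open]; V1:fork[blocks] ⇒ blocked
All paths are blocked; V5 ⊥ V6 | {V1, V2, V4, V7} holds.

Yes — V5 and V6 are d-separated given {V1, V2, V4, V7}.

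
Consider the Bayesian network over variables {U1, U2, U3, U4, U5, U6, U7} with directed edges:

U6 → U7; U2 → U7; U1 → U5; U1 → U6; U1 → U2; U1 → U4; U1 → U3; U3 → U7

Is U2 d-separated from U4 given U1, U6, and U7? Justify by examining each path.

Yes — U2 and U4 are d-separated given {U1, U6, U7}.

There are 3 undirected paths between U2 and U4; checking each against the conditioning set {U1, U6, U7}:
Path 1: U2 → U7 ← U3 ← U1 → U4
  U1 is a fork here and U1 is conditioned on, so the path is blocked at U1.
Path 2: U2 → U7 ← U6 ← U1 → U4
  U6 is a chain here and U6 is conditioned on, so the path is blocked at U6.
Path 3: U2 ← U1 → U4
  U1 is a fork here and U1 is conditioned on, so the path is blocked at U1.
Since every path is blocked, d-separation holds.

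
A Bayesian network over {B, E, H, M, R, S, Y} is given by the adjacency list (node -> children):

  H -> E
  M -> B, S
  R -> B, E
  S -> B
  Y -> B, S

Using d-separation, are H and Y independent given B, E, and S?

No

3 paths connect H and Y; each must be blocked for d-separation to hold:
  1. H → E ← R → B ← M → S ← Y — E:collider[open]; R:fork[open]; B:collider[open]; M:fork[open]; S:collider[open] ⇒ active
  2. H → E ← R → B ← Y — E:collider[open]; R:fork[open]; B:collider[open] ⇒ active
  3. H → E ← R → B ← S ← Y — E:collider[open]; R:fork[open]; B:collider[open]; S:chain[blocks] ⇒ blocked
Since the path H → E ← R → B ← M → S ← Y is active, H and Y are not d-separated given {B, E, S}.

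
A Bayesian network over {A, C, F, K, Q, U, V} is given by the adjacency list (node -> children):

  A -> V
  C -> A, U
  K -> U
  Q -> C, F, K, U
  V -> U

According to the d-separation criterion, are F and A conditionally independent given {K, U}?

No

6 paths connect F and A; each must be blocked for d-separation to hold:
  1. F ← Q → C → A — Q:fork[open]; C:chain[open] ⇒ active
  2. F ← Q → C → U ← V ← A — Q:fork[open]; C:chain[open]; U:collider[open]; V:chain[open] ⇒ active
  3. F ← Q → U ← C → A — Q:fork[open]; U:collider[open]; C:fork[open] ⇒ active
  4. F ← Q → U ← V ← A — Q:fork[open]; U:collider[open]; V:chain[open] ⇒ active
  5. F ← Q → K → U ← C → A — Q:fork[open]; K:chain[blocks]; U:collider[open]; C:fork[open] ⇒ blocked
  6. F ← Q → K → U ← V ← A — Q:fork[open]; K:chain[blocks]; U:collider[open]; V:chain[open] ⇒ blocked
At least one path is unblocked, so d-separation fails.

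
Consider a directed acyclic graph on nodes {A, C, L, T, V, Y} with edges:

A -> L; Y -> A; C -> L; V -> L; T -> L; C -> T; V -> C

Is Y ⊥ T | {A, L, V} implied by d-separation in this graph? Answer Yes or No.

Yes

Enumerating the 3 paths from Y to T and testing each for blocking by {A, L, V}:
  1. Y → A → L ← C → T — A:chain[blocks]; L:collider[open]; C:fork[open] ⇒ blocked
  2. Y → A → L ← T — A:chain[blocks]; L:collider[open] ⇒ blocked
  3. Y → A → L ← V → C → T — A:chain[blocks]; L:collider[open]; V:fork[blocks]; C:chain[open] ⇒ blocked
Every path is blocked, so Y and T are d-separated given {A, L, V}.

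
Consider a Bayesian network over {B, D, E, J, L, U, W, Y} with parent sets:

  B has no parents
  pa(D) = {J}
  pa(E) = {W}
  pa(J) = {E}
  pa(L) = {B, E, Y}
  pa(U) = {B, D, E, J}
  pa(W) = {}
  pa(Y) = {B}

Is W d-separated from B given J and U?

No

There are 5 undirected paths between W and B; checking each against the conditioning set {J, U}:
  1. W → E → U ← B — E:chain[open]; U:collider[open] ⇒ active
  2. W → E → L ← Y ← B — E:chain[open]; L:collider[blocks]; Y:chain[open] ⇒ blocked
  3. W → E → L ← B — E:chain[open]; L:collider[blocks] ⇒ blocked
  4. W → E → J → U ← B — E:chain[open]; J:chain[blocks]; U:collider[open] ⇒ blocked
  5. W → E → J → D → U ← B — E:chain[open]; J:chain[blocks]; D:chain[open]; U:collider[open] ⇒ blocked
At least one path is unblocked, so d-separation fails.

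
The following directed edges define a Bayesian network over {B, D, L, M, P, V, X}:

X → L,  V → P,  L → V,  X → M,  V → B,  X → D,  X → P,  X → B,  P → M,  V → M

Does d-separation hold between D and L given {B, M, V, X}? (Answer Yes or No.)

6 paths connect D and L; each must be blocked for d-separation to hold:
Path 1: D ← X → M ← V ← L
  X is a fork here and X is conditioned on, so the path is blocked at X.
Path 2: D ← X → M ← P ← V ← L
  X is a fork here and X is conditioned on, so the path is blocked at X.
Path 3: D ← X → B ← V ← L
  X is a fork here and X is conditioned on, so the path is blocked at X.
Path 4: D ← X → L
  X is a fork here and X is conditioned on, so the path is blocked at X.
Path 5: D ← X → P → M ← V ← L
  X is a fork here and X is conditioned on, so the path is blocked at X.
Path 6: D ← X → P ← V ← L
  X is a fork here and X is conditioned on, so the path is blocked at X.
Every path is blocked, so D and L are d-separated given {B, M, V, X}.

Yes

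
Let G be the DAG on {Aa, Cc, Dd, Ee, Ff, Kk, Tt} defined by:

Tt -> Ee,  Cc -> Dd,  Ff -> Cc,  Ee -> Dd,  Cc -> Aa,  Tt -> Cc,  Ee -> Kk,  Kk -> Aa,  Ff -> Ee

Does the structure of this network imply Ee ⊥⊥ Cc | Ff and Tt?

Yes — Ee and Cc are d-separated given {Ff, Tt}.

We examine all 4 paths between Ee and Cc:
Path 1: Ee ← Ff → Cc
  Ff is a fork here and Ff is conditioned on, so the path is blocked at Ff.
Path 2: Ee → Kk → Aa ← Cc
  Aa is a collider here and neither Aa nor any of its descendants is conditioned on, so the collider stays closed — the path is blocked at Aa.
Path 3: Ee ← Tt → Cc
  Tt is a fork here and Tt is conditioned on, so the path is blocked at Tt.
Path 4: Ee → Dd ← Cc
  Dd is a collider here and neither Dd nor any of its descendants is conditioned on, so the collider stays closed — the path is blocked at Dd.
All paths are blocked; Ee ⊥ Cc | {Ff, Tt} holds.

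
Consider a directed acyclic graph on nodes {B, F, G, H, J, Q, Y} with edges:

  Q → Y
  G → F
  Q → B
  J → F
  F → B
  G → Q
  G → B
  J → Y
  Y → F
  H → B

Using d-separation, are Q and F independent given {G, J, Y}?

We examine all 6 paths between Q and F:
Path 1: Q ← G → F
  G is a fork here and G is conditioned on, so the path is blocked at G.
Path 2: Q ← G → B ← F
  G is a fork here and G is conditioned on, so the path is blocked at G.
Path 3: Q → B ← G → F
  B is a collider here and neither B nor any of its descendants is conditioned on, so the collider stays closed — the path is blocked at B.
Path 4: Q → B ← F
  B is a collider here and neither B nor any of its descendants is conditioned on, so the collider stays closed — the path is blocked at B.
Path 5: Q → Y → F
  Y is a chain here and Y is conditioned on, so the path is blocked at Y.
Path 6: Q → Y ← J → F
  J is a fork here and J is conditioned on, so the path is blocked at J.
Every path is blocked, so Q and F are d-separated given {G, J, Y}.

Yes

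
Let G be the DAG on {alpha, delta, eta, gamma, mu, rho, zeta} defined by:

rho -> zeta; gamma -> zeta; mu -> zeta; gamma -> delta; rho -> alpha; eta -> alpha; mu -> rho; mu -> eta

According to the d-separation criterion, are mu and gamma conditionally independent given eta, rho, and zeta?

No

3 paths connect mu and gamma; each must be blocked for d-separation to hold:
  1. mu → eta → alpha ← rho → zeta ← gamma — eta:chain[blocks]; alpha:collider[blocks]; rho:fork[blocks]; zeta:collider[open] ⇒ blocked
  2. mu → zeta ← gamma — zeta:collider[open] ⇒ active
  3. mu → rho → zeta ← gamma — rho:chain[blocks]; zeta:collider[open] ⇒ blocked
Because an active path exists, mu and gamma are not d-separated.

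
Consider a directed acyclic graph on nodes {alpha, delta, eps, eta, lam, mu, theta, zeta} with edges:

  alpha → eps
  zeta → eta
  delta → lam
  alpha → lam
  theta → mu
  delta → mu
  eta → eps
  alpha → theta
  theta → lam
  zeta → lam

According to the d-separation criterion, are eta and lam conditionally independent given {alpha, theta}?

No

We examine all 4 paths between eta and lam:
  1. eta ← zeta → lam — zeta:fork[open] ⇒ active
  2. eta → eps ← alpha → theta → lam — eps:collider[blocks]; alpha:fork[blocks]; theta:chain[blocks] ⇒ blocked
  3. eta → eps ← alpha → theta → mu ← delta → lam — eps:collider[blocks]; alpha:fork[blocks]; theta:chain[blocks]; mu:collider[blocks]; delta:fork[open] ⇒ blocked
  4. eta → eps ← alpha → lam — eps:collider[blocks]; alpha:fork[blocks] ⇒ blocked
Because an active path exists, eta and lam are not d-separated.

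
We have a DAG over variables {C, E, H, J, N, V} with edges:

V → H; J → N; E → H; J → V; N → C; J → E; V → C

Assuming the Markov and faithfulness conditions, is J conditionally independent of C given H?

3 paths connect J and C; each must be blocked for d-separation to hold:
Path 1: J → E → H ← V → C
  E is a chain and E is not conditioned on; H is a collider and H is conditioned on, which opens it; V is a fork and V is not conditioned on — no node blocks this path, so it is active.
Path 2: J → N → C
  N is a chain and N is not conditioned on — no node blocks this path, so it is active.
Path 3: J → V → C
  V is a chain and V is not conditioned on — no node blocks this path, so it is active.
At least one path is unblocked, so d-separation fails.

No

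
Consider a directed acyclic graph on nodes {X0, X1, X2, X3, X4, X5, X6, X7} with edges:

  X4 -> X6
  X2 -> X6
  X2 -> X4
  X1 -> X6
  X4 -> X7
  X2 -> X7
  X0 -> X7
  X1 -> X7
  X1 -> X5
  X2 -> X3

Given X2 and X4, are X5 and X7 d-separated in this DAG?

No

We examine all 5 paths between X5 and X7:
Path 1: X5 ← X1 → X6 ← X4 → X7
  X6 is a collider here and neither X6 nor any of its descendants is conditioned on, so the collider stays closed — the path is blocked at X6.
Path 2: X5 ← X1 → X6 ← X4 ← X2 → X7
  X6 is a collider here and neither X6 nor any of its descendants is conditioned on, so the collider stays closed — the path is blocked at X6.
Path 3: X5 ← X1 → X6 ← X2 → X7
  X6 is a collider here and neither X6 nor any of its descendants is conditioned on, so the collider stays closed — the path is blocked at X6.
Path 4: X5 ← X1 → X6 ← X2 → X4 → X7
  X6 is a collider here and neither X6 nor any of its descendants is conditioned on, so the collider stays closed — the path is blocked at X6.
Path 5: X5 ← X1 → X7
  X1 is a fork and X1 is not conditioned on — no node blocks this path, so it is active.
Since the path X5 ← X1 → X7 is active, X5 and X7 are not d-separated given {X2, X4}.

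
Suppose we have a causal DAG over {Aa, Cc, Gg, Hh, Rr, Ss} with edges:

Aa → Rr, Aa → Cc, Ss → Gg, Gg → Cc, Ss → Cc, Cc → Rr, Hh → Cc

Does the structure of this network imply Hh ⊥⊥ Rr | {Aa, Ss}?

There are 2 undirected paths between Hh and Rr; checking each against the conditioning set {Aa, Ss}:
Path 1: Hh → Cc → Rr
  Cc is a chain and Cc is not conditioned on — no node blocks this path, so it is active.
Path 2: Hh → Cc ← Aa → Rr
  Cc is a collider here and neither Cc nor any of its descendants is conditioned on, so the collider stays closed — the path is blocked at Cc.
Since the path Hh → Cc → Rr is active, Hh and Rr are not d-separated given {Aa, Ss}.

No — Hh and Rr are not d-separated given {Aa, Ss}.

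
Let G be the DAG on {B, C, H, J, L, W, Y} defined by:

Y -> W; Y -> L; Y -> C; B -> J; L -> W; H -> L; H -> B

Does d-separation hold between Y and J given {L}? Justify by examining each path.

No

There are 2 undirected paths between Y and J; checking each against the conditioning set {L}:
  1. Y → W ← L ← H → B → J — W:collider[blocks]; L:chain[blocks]; H:fork[open]; B:chain[open] ⇒ blocked
  2. Y → L ← H → B → J — L:collider[open]; H:fork[open]; B:chain[open] ⇒ active
At least one path is unblocked, so d-separation fails.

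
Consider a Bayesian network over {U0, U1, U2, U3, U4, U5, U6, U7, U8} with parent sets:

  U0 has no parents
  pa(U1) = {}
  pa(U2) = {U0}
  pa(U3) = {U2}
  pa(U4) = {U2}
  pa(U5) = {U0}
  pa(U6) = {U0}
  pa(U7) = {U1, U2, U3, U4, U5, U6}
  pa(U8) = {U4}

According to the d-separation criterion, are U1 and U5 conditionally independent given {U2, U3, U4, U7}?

Enumerating the 5 paths from U1 to U5 and testing each for blocking by {U2, U3, U4, U7}:
Path 1: U1 → U7 ← U2 ← U0 → U5
  U2 is a chain here and U2 is conditioned on, so the path is blocked at U2.
Path 2: U1 → U7 ← U6 ← U0 → U5
  U7 is a collider and U7 is conditioned on, which opens it; U6 is a chain and U6 is not conditioned on; U0 is a fork and U0 is not conditioned on — no node blocks this path, so it is active.
Path 3: U1 → U7 ← U5
  U7 is a collider and U7 is conditioned on, which opens it — no node blocks this path, so it is active.
Path 4: U1 → U7 ← U4 ← U2 ← U0 → U5
  U4 is a chain here and U4 is conditioned on, so the path is blocked at U4.
Path 5: U1 → U7 ← U3 ← U2 ← U0 → U5
  U3 is a chain here and U3 is conditioned on, so the path is blocked at U3.
At least one path is unblocked, so d-separation fails.

No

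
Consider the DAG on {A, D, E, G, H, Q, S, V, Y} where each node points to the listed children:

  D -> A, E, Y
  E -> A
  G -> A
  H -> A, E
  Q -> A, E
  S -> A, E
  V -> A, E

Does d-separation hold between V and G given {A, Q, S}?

No

Enumerating the 6 paths from V to G and testing each for blocking by {A, Q, S}:
Path 1: V → E ← Q → A ← G
  Q is a fork here and Q is conditioned on, so the path is blocked at Q.
Path 2: V → E ← D → A ← G
  E is a collider and its descendant A is conditioned on, which opens it; D is a fork and D is not conditioned on; A is a collider and A is conditioned on, which opens it — no node blocks this path, so it is active.
Path 3: V → E → A ← G
  E is a chain and E is not conditioned on; A is a collider and A is conditioned on, which opens it — no node blocks this path, so it is active.
Path 4: V → E ← H → A ← G
  E is a collider and its descendant A is conditioned on, which opens it; H is a fork and H is not conditioned on; A is a collider and A is conditioned on, which opens it — no node blocks this path, so it is active.
Path 5: V → E ← S → A ← G
  S is a fork here and S is conditioned on, so the path is blocked at S.
Path 6: V → A ← G
  A is a collider and A is conditioned on, which opens it — no node blocks this path, so it is active.
At least one path is unblocked, so d-separation fails.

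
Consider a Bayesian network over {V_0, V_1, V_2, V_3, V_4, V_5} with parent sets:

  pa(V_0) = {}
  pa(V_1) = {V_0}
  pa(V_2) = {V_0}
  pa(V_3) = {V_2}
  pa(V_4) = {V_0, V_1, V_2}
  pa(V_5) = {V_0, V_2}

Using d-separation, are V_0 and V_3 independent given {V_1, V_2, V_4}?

Yes

We examine all 4 paths between V_0 and V_3:
Path 1: V_0 → V_5 ← V_2 → V_3
  V_5 is a collider here and neither V_5 nor any of its descendants is conditioned on, so the collider stays closed — the path is blocked at V_5.
Path 2: V_0 → V_4 ← V_2 → V_3
  V_2 is a fork here and V_2 is conditioned on, so the path is blocked at V_2.
Path 3: V_0 → V_1 → V_4 ← V_2 → V_3
  V_1 is a chain here and V_1 is conditioned on, so the path is blocked at V_1.
Path 4: V_0 → V_2 → V_3
  V_2 is a chain here and V_2 is conditioned on, so the path is blocked at V_2.
Every path is blocked, so V_0 and V_3 are d-separated given {V_1, V_2, V_4}.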